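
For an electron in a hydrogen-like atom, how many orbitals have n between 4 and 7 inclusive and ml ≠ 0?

104

Per-shell orbital counts meeting the constraint:
n=4 → 12; n=5 → 20; n=6 → 30; n=7 → 42.
Total orbitals: 12 + 20 + 30 + 42 = 104.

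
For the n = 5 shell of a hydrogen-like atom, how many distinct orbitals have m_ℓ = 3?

The n = 5 shell has ℓ = 0 through 4; check each.
Per ℓ-value: ℓ=3 → 1; ℓ=4 → 1.
Total orbitals: 1 + 1 = 2.

2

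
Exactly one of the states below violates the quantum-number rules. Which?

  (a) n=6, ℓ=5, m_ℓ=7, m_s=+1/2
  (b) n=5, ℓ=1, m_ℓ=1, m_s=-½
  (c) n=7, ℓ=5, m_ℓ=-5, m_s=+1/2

(a) has |m_ℓ| = 7 > ℓ = 5, violating −ℓ ≤ m_ℓ ≤ ℓ.
The remaining sets (b), (c) satisfy all four rules.

(a)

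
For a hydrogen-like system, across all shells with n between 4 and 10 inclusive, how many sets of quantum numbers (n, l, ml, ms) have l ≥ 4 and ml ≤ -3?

154

Go shell by shell, enumerating (l, ml) with l ≥ 4 and ml ≤ -3:
n=5 → 2; n=6 → 5; n=7 → 9; n=8 → 14; n=9 → 20; n=10 → 27.
Orbitals: 2 + 5 + 9 + 14 + 20 + 27 = 77. Including both spin states (ms = ±1/2) gives 2 × 77 = 154 states.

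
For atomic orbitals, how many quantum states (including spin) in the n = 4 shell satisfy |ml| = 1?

Go through l = 0, …, 3 (the values permitted for n = 4).
The (l, ml) pairs meeting |ml| = 1 give: l=1 → 2; l=2 → 2; l=3 → 2.
Orbitals: 2 + 2 + 2 = 6. Each orbital carries two spin states, so 6 × 2 = 12 states.

12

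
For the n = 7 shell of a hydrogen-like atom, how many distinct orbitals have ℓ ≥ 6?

13

Contributions: ℓ=6 → 13.
Total orbitals: 13.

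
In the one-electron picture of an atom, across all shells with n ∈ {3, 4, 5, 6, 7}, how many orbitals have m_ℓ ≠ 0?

For each n in the range, tally the orbitals obeying m_ℓ ≠ 0:
n=3 → 6; n=4 → 12; n=5 → 20; n=6 → 30; n=7 → 42.
Total orbitals: 6 + 12 + 20 + 30 + 42 = 110.

110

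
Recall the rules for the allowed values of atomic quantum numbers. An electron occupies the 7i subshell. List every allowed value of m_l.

The 7i subshell has l = 6, and m_l takes every integer from −l to +l. With l = 6 that gives the 13 values -6, -5, -4, -3, -2, -1, 0, 1, 2, 3, 4, 5, 6.

-6, -5, -4, -3, -2, -1, 0, 1, 2, 3, 4, 5, 6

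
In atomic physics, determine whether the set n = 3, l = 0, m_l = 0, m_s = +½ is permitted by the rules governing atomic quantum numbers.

Yes

n = 3 is a positive integer. l = 0 satisfies 0 ≤ l ≤ n−1 = 2. m_l = 0 lies in the range −l … +l (here 0). m_s = +1/2 is one of ±1/2.
All four constraints are satisfied.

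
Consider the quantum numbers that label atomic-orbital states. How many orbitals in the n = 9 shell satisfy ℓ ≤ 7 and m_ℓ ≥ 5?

6

The n = 9 shell has ℓ = 0 through 8; check each.
Contributions: ℓ=5 → 1; ℓ=6 → 2; ℓ=7 → 3.
Total orbitals: 1 + 2 + 3 = 6.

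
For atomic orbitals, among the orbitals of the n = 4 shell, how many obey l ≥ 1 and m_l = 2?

2

The n = 4 shell has l = 0 through 3; check each.
The (l, m_l) pairs meeting l ≥ 1 and m_l = 2 give: l=2 → 1; l=3 → 1.
Total orbitals: 1 + 1 = 2.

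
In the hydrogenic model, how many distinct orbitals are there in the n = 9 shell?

81

The n = 9 shell contains n² = 9² = 81 orbitals.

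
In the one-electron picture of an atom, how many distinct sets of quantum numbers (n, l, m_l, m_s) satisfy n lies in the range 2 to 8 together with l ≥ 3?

290

Count contributing orbitals for each principal shell:
n=4 → 7; n=5 → 16; n=6 → 27; n=7 → 40; n=8 → 55.
Orbitals: 7 + 16 + 27 + 40 + 55 = 145. Including both spin states (m_s = ±1/2) gives 2 × 145 = 290 states.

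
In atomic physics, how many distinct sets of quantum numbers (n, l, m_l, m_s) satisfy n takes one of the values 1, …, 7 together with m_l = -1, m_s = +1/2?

Work shell by shell — for each n, count the (l, m_l) pairs that satisfy m_l = -1:
n=2 → 1; n=3 → 2; n=4 → 3; n=5 → 4; n=6 → 5; n=7 → 6.
Orbitals: 1 + 2 + 3 + 4 + 5 + 6 = 21. With m_s fixed to +1/2 there is one state per orbital, so 21 states.

21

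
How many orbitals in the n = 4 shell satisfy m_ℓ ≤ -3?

1

Go through ℓ = 0, …, 3 (the values permitted for n = 4).
Per ℓ-value: ℓ=3 → 1.
Total orbitals: 1.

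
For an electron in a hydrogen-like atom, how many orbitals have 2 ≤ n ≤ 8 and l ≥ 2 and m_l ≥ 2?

Work shell by shell — for each n, count the (l, m_l) pairs that satisfy l ≥ 2 and m_l ≥ 2:
n=3 → 1; n=4 → 3; n=5 → 6; n=6 → 10; n=7 → 15; n=8 → 21.
Total orbitals: 1 + 3 + 6 + 10 + 15 + 21 = 56.

56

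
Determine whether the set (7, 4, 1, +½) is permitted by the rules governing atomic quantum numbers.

Allowed

n = 7 is a positive integer. l = 4 satisfies 0 ≤ l ≤ n−1 = 6. ml = 1 lies in the range −l … +l (here −4 … 4). ms = +1/2 is one of ±1/2.
All four constraints are satisfied.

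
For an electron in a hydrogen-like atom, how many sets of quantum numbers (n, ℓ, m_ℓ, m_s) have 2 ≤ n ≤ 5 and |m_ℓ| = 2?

24

Work shell by shell — for each n, count the (ℓ, m_ℓ) pairs that satisfy |m_ℓ| = 2:
n=3 → 2; n=4 → 4; n=5 → 6.
Orbitals: 2 + 4 + 6 = 12. Including both spin states (m_s = ±1/2) gives 2 × 12 = 24 states.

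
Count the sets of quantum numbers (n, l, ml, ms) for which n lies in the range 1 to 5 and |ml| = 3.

Treat each shell separately and count matching orbitals:
n=4 → 2; n=5 → 4.
Orbitals: 2 + 4 = 6. Including both spin states (ms = ±1/2) gives 2 × 6 = 12 states.

12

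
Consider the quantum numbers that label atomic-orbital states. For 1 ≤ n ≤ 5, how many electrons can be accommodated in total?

110

Total orbitals = 1² + 2² + 3² + 4² + 5² = 55. Doubling for spin gives 110 electrons.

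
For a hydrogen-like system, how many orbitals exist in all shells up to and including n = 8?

Total orbitals = 1² + 2² + 3² + 4² + 5² + 6² + 7² + 8² = 204.

204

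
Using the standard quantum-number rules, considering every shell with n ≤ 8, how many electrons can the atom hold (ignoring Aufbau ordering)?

408

Total orbitals = 1² + 2² + 3² + 4² + 5² + 6² + 7² + 8² = 204. Doubling for spin gives 408 electrons.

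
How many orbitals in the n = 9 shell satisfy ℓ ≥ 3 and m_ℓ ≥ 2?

Go through ℓ = 0, …, 8 (the values permitted for n = 9).
The (ℓ, m_ℓ) pairs meeting ℓ ≥ 3 and m_ℓ ≥ 2 give: ℓ=3 → 2; ℓ=4 → 3; ℓ=5 → 4; ℓ=6 → 5; ℓ=7 → 6; ℓ=8 → 7.
Total orbitals: 2 + 3 + 4 + 5 + 6 + 7 = 27.

27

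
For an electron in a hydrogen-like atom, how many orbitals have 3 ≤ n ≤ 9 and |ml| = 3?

Count contributing orbitals for each principal shell:
n=4 → 2; n=5 → 4; n=6 → 6; n=7 → 8; n=8 → 10; n=9 → 12.
Total orbitals: 2 + 4 + 6 + 8 + 10 + 12 = 42.

42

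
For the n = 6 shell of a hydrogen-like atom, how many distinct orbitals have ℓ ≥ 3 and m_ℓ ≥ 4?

The n = 6 shell has ℓ = 0 through 5; check each.
Contributions: ℓ=4 → 1; ℓ=5 → 2.
Total orbitals: 1 + 2 = 3.

3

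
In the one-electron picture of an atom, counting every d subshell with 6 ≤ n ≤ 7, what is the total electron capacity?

20

A d subshell (l = 2) exists for every n ≥ 3, so shells n = 6, 7 each contribute one — 2 subshells.
Since each d subshell holds 2(2·2+1) = 10 electrons, the total is 2 × 10 = 20.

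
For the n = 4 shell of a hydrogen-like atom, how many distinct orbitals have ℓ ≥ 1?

15

The n = 4 shell has ℓ = 0 through 3; check each.
Per ℓ-value: ℓ=1 → 3; ℓ=2 → 5; ℓ=3 → 7.
Total orbitals: 3 + 5 + 7 = 15.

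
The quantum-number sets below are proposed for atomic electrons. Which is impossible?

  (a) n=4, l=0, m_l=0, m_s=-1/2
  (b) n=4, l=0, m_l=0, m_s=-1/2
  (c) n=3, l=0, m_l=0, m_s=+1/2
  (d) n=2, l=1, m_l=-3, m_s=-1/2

(d) has |m_l| = 3 > l = 1, violating −l ≤ m_l ≤ l.
The remaining sets (a), (b), (c) satisfy all four rules.

(d)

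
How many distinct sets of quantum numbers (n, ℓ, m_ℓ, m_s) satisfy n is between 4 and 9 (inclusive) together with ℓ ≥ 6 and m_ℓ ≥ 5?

Go shell by shell, enumerating (ℓ, m_ℓ) with ℓ ≥ 6 and m_ℓ ≥ 5:
n=7 → 2; n=8 → 5; n=9 → 9.
Orbitals: 2 + 5 + 9 = 16. Including both spin states (m_s = ±1/2) gives 2 × 16 = 32 states.

32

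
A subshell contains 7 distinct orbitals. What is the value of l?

2l+1 = 7 gives l = 3.

l = 3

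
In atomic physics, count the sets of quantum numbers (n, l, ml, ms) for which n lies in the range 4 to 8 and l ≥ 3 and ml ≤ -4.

Per-shell orbital counts meeting the constraint:
n=5 → 1; n=6 → 3; n=7 → 6; n=8 → 10.
Orbitals: 1 + 3 + 6 + 10 = 20. Including both spin states (ms = ±1/2) gives 2 × 20 = 40 states.

40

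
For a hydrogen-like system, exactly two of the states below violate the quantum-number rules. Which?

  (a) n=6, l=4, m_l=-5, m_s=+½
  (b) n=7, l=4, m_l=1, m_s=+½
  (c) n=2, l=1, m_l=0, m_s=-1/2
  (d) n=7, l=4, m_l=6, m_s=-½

(a) has |m_l| = 5 > l = 4, violating −l ≤ m_l ≤ l.
(d) has |m_l| = 6 > l = 4, violating −l ≤ m_l ≤ l.
The remaining sets (b), (c) satisfy all four rules.

(a) and (d)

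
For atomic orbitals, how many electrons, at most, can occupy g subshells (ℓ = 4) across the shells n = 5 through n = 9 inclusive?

A g subshell (ℓ = 4) exists for every n ≥ 5, so shells n = 5, 6, 7, 8, 9 each contribute one — 5 subshells.
Since each g subshell holds 2(2·4+1) = 18 electrons, the total is 5 × 18 = 90.

90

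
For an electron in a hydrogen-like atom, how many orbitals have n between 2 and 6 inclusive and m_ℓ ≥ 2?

20

For each n in the range, tally the orbitals obeying m_ℓ ≥ 2:
n=3 → 1; n=4 → 3; n=5 → 6; n=6 → 10.
Total orbitals: 1 + 3 + 6 + 10 = 20.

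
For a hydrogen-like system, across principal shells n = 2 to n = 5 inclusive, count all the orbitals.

Shell n has n² orbitals: 2²=4 + 3²=9 + 4²=16 + 5²=25 = 54 orbitals.

54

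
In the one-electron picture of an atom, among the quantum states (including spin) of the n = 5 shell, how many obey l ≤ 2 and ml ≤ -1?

6

For n = 5, l ranges over 0 … 4.
Orbitals with l ≤ 2 and ml ≤ -1, by l: l=1 → 1; l=2 → 2.
Orbitals: 1 + 2 = 3. Each orbital carries two spin states, so 3 × 2 = 6 states.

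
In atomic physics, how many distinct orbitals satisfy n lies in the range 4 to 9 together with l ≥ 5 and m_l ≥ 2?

50

Treat each shell separately and count matching orbitals:
n=6 → 4; n=7 → 9; n=8 → 15; n=9 → 22.
Total orbitals: 4 + 9 + 15 + 22 = 50.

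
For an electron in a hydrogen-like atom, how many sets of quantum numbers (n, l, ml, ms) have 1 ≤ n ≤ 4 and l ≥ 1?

52

Per-shell orbital counts meeting the constraint:
n=2 → 3; n=3 → 8; n=4 → 15.
Orbitals: 3 + 8 + 15 = 26. Including both spin states (ms = ±1/2) gives 2 × 26 = 52 states.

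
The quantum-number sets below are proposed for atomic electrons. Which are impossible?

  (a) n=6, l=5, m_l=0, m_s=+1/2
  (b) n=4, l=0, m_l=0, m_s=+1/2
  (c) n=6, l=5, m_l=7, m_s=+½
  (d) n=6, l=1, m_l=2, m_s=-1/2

(c) and (d)

(c) has |m_l| = 7 > l = 5, violating −l ≤ m_l ≤ l.
(d) has |m_l| = 2 > l = 1, violating −l ≤ m_l ≤ l.
The remaining sets (a), (b) satisfy all four rules.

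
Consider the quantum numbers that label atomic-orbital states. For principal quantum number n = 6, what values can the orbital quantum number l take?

l is an integer with 0 ≤ l ≤ n−1, so for n = 6: l = 0, 1, 2, 3, 4, 5.

0, 1, 2, 3, 4, 5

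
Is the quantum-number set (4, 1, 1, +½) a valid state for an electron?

Allowed

n = 4 is a positive integer. ℓ = 1 satisfies 0 ≤ ℓ ≤ n−1 = 3. m_ℓ = 1 lies in the range −ℓ … +ℓ (here −1 … 1). m_s = +1/2 is one of ±1/2.
All four constraints are satisfied.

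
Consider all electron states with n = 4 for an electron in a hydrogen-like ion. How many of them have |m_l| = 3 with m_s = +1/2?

2

Go through l = 0, …, 3 (the values permitted for n = 4).
The (l, m_l) pairs meeting |m_l| = 3 give: l=3 → 2.
Orbitals: 2. With m_s fixed to a single value there is one state per orbital, giving 2 states.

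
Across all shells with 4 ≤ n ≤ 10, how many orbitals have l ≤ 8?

352

For each n in the range, tally the orbitals obeying l ≤ 8:
n=4 → 16; n=5 → 25; n=6 → 36; n=7 → 49; n=8 → 64; n=9 → 81; n=10 → 81.
Total orbitals: 16 + 25 + 36 + 49 + 64 + 81 + 81 = 352.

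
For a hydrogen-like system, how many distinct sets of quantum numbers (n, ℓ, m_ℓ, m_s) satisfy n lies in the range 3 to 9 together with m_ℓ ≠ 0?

476

For each n in the range, tally the orbitals obeying m_ℓ ≠ 0:
n=3 → 6; n=4 → 12; n=5 → 20; n=6 → 30; n=7 → 42; n=8 → 56; n=9 → 72.
Orbitals: 6 + 12 + 20 + 30 + 42 + 56 + 72 = 238. Including both spin states (m_s = ±1/2) gives 2 × 238 = 476 states.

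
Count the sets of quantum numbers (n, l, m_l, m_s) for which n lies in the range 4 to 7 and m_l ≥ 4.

Count contributing orbitals for each principal shell:
n=5 → 1; n=6 → 3; n=7 → 6.
Orbitals: 1 + 3 + 6 = 10. Including both spin states (m_s = ±1/2) gives 2 × 10 = 20 states.

20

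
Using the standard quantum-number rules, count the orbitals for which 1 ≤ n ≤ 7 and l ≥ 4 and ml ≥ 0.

For each n in the range, tally the orbitals obeying l ≥ 4 and ml ≥ 0:
n=5 → 5; n=6 → 11; n=7 → 18.
Total orbitals: 5 + 11 + 18 = 34.

34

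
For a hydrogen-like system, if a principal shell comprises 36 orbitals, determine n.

n² = 36 ⇒ n = 6.

n = 6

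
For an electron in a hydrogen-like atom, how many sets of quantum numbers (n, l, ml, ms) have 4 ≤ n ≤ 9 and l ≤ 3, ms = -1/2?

Per-shell orbital counts meeting the constraint:
n=4 → 16; n=5 → 16; n=6 → 16; n=7 → 16; n=8 → 16; n=9 → 16.
Orbitals: 16 + 16 + 16 + 16 + 16 + 16 = 96. With ms fixed to -1/2 there is one state per orbital, so 96 states.

96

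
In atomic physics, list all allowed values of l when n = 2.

l is an integer with 0 ≤ l ≤ n−1, so for n = 2: l = 0, 1.

0, 1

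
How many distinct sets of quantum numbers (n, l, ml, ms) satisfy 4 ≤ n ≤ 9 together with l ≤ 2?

108

Count contributing orbitals for each principal shell:
n=4 → 9; n=5 → 9; n=6 → 9; n=7 → 9; n=8 → 9; n=9 → 9.
Orbitals: 9 + 9 + 9 + 9 + 9 + 9 = 54. Including both spin states (ms = ±1/2) gives 2 × 54 = 108 states.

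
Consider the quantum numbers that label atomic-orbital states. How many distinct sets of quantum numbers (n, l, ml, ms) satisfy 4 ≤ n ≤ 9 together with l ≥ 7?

For each n in the range, tally the orbitals obeying l ≥ 7:
n=8 → 15; n=9 → 32.
Orbitals: 15 + 32 = 47. Including both spin states (ms = ±1/2) gives 2 × 47 = 94 states.

94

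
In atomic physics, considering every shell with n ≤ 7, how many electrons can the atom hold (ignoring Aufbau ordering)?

280

Total orbitals = 1² + 2² + 3² + 4² + 5² + 6² + 7² = 140. Doubling for spin gives 280 electrons.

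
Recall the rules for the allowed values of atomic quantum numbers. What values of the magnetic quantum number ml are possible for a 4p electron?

-1, 0, 1

The 4p subshell has l = 1, and ml takes every integer from −l to +l. With l = 1 that gives the 3 values -1, 0, 1.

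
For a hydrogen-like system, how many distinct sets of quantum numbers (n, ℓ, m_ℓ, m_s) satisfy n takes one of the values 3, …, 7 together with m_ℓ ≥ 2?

70

Treat each shell separately and count matching orbitals:
n=3 → 1; n=4 → 3; n=5 → 6; n=6 → 10; n=7 → 15.
Orbitals: 1 + 3 + 6 + 10 + 15 = 35. Including both spin states (m_s = ±1/2) gives 2 × 35 = 70 states.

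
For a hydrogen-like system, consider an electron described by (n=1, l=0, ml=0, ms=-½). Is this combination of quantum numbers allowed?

n = 1 is a positive integer. l = 0 satisfies 0 ≤ l ≤ n−1 = 0. ml = 0 lies in the range −l … +l (here 0). ms = -1/2 is one of ±1/2.
All four constraints are satisfied.

Yes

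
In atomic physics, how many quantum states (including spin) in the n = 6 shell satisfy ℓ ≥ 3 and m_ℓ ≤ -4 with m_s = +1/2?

The (ℓ, m_ℓ) pairs meeting ℓ ≥ 3 and m_ℓ ≤ -4 give: ℓ=4 → 1; ℓ=5 → 2.
Orbitals: 1 + 2 = 3. With m_s fixed to a single value there is one state per orbital, giving 3 states.

3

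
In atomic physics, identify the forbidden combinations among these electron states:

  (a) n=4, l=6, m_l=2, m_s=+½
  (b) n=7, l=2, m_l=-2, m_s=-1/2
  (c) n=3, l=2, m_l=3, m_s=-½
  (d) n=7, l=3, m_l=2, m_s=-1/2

(a) and (c)

(a) has l = 6 ≥ n = 4, violating 0 ≤ l ≤ n−1.
(c) has |m_l| = 3 > l = 2, violating −l ≤ m_l ≤ l.
The remaining sets (b), (d) satisfy all four rules.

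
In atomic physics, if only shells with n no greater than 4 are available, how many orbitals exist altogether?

30

Total orbitals = 1² + 2² + 3² + 4² = 30.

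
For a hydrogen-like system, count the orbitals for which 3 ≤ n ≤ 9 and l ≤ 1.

28

Go shell by shell, enumerating (l, ml) with l ≤ 1:
n=3 → 4; n=4 → 4; n=5 → 4; n=6 → 4; n=7 → 4; n=8 → 4; n=9 → 4.
Total orbitals: 4 + 4 + 4 + 4 + 4 + 4 + 4 = 28.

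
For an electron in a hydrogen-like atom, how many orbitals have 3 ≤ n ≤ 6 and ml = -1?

Count contributing orbitals for each principal shell:
n=3 → 2; n=4 → 3; n=5 → 4; n=6 → 5.
Total orbitals: 2 + 3 + 4 + 5 = 14.

14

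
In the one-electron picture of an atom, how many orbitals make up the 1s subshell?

A subshell has 2l+1 orbitals; with l = 0, that's 1.

1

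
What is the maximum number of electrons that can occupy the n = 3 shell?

18

A shell holds 2n² electrons: 2 × 3² = 2 × 9 = 18.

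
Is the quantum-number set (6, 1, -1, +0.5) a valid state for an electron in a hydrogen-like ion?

n = 6 is a positive integer. ℓ = 1 satisfies 0 ≤ ℓ ≤ n−1 = 5. m_ℓ = -1 lies in the range −ℓ … +ℓ (here −1 … 1). m_s = +1/2 is one of ±1/2.
All four constraints are satisfied.

Valid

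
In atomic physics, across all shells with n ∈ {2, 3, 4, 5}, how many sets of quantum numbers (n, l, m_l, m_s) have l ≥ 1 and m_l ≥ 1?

Go shell by shell, enumerating (l, m_l) with l ≥ 1 and m_l ≥ 1:
n=2 → 1; n=3 → 3; n=4 → 6; n=5 → 10.
Orbitals: 1 + 3 + 6 + 10 = 20. Including both spin states (m_s = ±1/2) gives 2 × 20 = 40 states.

40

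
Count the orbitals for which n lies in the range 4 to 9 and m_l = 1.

Work shell by shell — for each n, count the (l, m_l) pairs that satisfy m_l = 1:
n=4 → 3; n=5 → 4; n=6 → 5; n=7 → 6; n=8 → 7; n=9 → 8.
Total orbitals: 3 + 4 + 5 + 6 + 7 + 8 = 33.

33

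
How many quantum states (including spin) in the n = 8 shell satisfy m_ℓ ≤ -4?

For n = 8, ℓ ranges over 0 … 7.
Contributions: ℓ=4 → 1; ℓ=5 → 2; ℓ=6 → 3; ℓ=7 → 4.
Orbitals: 1 + 2 + 3 + 4 = 10. Each orbital carries two spin states, so 10 × 2 = 20 states.

20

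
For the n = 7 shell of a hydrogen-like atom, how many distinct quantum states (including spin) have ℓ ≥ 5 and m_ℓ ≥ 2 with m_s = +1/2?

With n = 7 the allowed ℓ are 0, 1, …, 6.
The (ℓ, m_ℓ) pairs meeting ℓ ≥ 5 and m_ℓ ≥ 2 give: ℓ=5 → 4; ℓ=6 → 5.
Orbitals: 4 + 5 = 9. With m_s fixed to a single value there is one state per orbital, giving 9 states.

9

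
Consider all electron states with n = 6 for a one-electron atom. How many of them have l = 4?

The n = 6 shell has l = 0 through 5; check each.
Orbitals with l = 4, by l: l=4 → 9.
Orbitals: 9. Each orbital carries two spin states, so 9 × 2 = 18 states.

18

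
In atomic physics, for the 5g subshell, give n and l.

The leading integer gives n = 5; the letter 'g' means l = 4.

n = 5, l = 4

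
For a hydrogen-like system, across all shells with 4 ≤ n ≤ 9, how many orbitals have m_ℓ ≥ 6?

10

Per-shell orbital counts meeting the constraint:
n=7 → 1; n=8 → 3; n=9 → 6.
Total orbitals: 1 + 3 + 6 = 10.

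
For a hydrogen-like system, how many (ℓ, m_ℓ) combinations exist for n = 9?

81

The n = 9 shell contains n² = 9² = 81 orbitals.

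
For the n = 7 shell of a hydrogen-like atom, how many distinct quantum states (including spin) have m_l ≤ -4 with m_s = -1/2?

Orbitals with m_l ≤ -4, by l: l=4 → 1; l=5 → 2; l=6 → 3.
Orbitals: 1 + 2 + 3 = 6. With m_s fixed to a single value there is one state per orbital, giving 6 states.

6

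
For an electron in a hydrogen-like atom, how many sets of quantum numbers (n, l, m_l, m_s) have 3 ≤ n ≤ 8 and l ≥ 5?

For each n in the range, tally the orbitals obeying l ≥ 5:
n=6 → 11; n=7 → 24; n=8 → 39.
Orbitals: 11 + 24 + 39 = 74. Including both spin states (m_s = ±1/2) gives 2 × 74 = 148 states.

148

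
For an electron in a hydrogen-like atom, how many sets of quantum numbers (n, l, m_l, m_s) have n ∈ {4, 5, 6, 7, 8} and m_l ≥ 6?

8

Go shell by shell, enumerating (l, m_l) with m_l ≥ 6:
n=7 → 1; n=8 → 3.
Orbitals: 1 + 3 = 4. Including both spin states (m_s = ±1/2) gives 2 × 4 = 8 states.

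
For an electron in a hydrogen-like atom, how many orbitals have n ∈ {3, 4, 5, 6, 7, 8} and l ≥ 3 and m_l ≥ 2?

50

Work shell by shell — for each n, count the (l, m_l) pairs that satisfy l ≥ 3 and m_l ≥ 2:
n=4 → 2; n=5 → 5; n=6 → 9; n=7 → 14; n=8 → 20.
Total orbitals: 2 + 5 + 9 + 14 + 20 = 50.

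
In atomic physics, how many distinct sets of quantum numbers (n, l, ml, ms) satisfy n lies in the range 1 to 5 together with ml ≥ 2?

20

Per-shell orbital counts meeting the constraint:
n=3 → 1; n=4 → 3; n=5 → 6.
Orbitals: 1 + 3 + 6 = 10. Including both spin states (ms = ±1/2) gives 2 × 10 = 20 states.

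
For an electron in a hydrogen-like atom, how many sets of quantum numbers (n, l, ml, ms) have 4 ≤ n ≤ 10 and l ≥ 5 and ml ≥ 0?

220

Count contributing orbitals for each principal shell:
n=6 → 6; n=7 → 13; n=8 → 21; n=9 → 30; n=10 → 40.
Orbitals: 6 + 13 + 21 + 30 + 40 = 110. Including both spin states (ms = ±1/2) gives 2 × 110 = 220 states.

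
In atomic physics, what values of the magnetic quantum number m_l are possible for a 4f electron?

-3, -2, -1, 0, 1, 2, 3

The 4f subshell has l = 3, and m_l takes every integer from −l to +l. With l = 3 that gives the 7 values -3, -2, -1, 0, 1, 2, 3.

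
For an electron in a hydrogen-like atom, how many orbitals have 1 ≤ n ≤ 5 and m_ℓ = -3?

Per-shell orbital counts meeting the constraint:
n=4 → 1; n=5 → 2.
Total orbitals: 1 + 2 = 3.

3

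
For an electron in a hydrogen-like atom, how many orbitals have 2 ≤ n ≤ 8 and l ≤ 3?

93

Treat each shell separately and count matching orbitals:
n=2 → 4; n=3 → 9; n=4 → 16; n=5 → 16; n=6 → 16; n=7 → 16; n=8 → 16.
Total orbitals: 4 + 9 + 16 + 16 + 16 + 16 + 16 = 93.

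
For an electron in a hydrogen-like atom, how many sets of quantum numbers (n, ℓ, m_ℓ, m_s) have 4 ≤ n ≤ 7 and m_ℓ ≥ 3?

Count contributing orbitals for each principal shell:
n=4 → 1; n=5 → 3; n=6 → 6; n=7 → 10.
Orbitals: 1 + 3 + 6 + 10 = 20. Including both spin states (m_s = ±1/2) gives 2 × 20 = 40 states.

40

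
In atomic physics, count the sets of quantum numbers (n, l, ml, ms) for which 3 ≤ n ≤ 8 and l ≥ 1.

For each n in the range, tally the orbitals obeying l ≥ 1:
n=3 → 8; n=4 → 15; n=5 → 24; n=6 → 35; n=7 → 48; n=8 → 63.
Orbitals: 8 + 15 + 24 + 35 + 48 + 63 = 193. Including both spin states (ms = ±1/2) gives 2 × 193 = 386 states.

386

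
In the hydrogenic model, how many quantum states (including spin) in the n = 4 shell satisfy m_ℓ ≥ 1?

The n = 4 shell has ℓ = 0 through 3; check each.
Contributions: ℓ=1 → 1; ℓ=2 → 2; ℓ=3 → 3.
Orbitals: 1 + 2 + 3 = 6. Each orbital carries two spin states, so 6 × 2 = 12 states.

12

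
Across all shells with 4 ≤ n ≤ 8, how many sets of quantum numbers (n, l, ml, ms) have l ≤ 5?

298

Treat each shell separately and count matching orbitals:
n=4 → 16; n=5 → 25; n=6 → 36; n=7 → 36; n=8 → 36.
Orbitals: 16 + 25 + 36 + 36 + 36 = 149. Including both spin states (ms = ±1/2) gives 2 × 149 = 298 states.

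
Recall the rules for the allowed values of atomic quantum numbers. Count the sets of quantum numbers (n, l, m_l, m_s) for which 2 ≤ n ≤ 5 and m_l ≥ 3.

For each n in the range, tally the orbitals obeying m_l ≥ 3:
n=4 → 1; n=5 → 3.
Orbitals: 1 + 3 = 4. Including both spin states (m_s = ±1/2) gives 2 × 4 = 8 states.

8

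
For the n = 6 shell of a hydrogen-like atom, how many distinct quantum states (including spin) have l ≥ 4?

40

Contributions: l=4 → 9; l=5 → 11.
Orbitals: 9 + 11 = 20. Each orbital carries two spin states, so 20 × 2 = 40 states.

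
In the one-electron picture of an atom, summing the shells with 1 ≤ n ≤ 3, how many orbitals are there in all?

Shell n has n² orbitals: 1²=1 + 2²=4 + 3²=9 = 14 orbitals.

14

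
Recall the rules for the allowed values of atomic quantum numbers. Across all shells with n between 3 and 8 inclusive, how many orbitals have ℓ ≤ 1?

Work shell by shell — for each n, count the (ℓ, m_ℓ) pairs that satisfy ℓ ≤ 1:
n=3 → 4; n=4 → 4; n=5 → 4; n=6 → 4; n=7 → 4; n=8 → 4.
Total orbitals: 4 + 4 + 4 + 4 + 4 + 4 = 24.

24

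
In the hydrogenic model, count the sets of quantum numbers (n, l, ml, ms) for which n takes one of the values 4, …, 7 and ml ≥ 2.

68

Go shell by shell, enumerating (l, ml) with ml ≥ 2:
n=4 → 3; n=5 → 6; n=6 → 10; n=7 → 15.
Orbitals: 3 + 6 + 10 + 15 = 34. Including both spin states (ms = ±1/2) gives 2 × 34 = 68 states.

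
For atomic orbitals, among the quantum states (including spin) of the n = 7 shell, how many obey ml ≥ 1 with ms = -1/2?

21

The n = 7 shell has l = 0 through 6; check each.
Contributions: l=1 → 1; l=2 → 2; l=3 → 3; l=4 → 4; l=5 → 5; l=6 → 6.
Orbitals: 1 + 2 + 3 + 4 + 5 + 6 = 21. With ms fixed to a single value there is one state per orbital, giving 21 states.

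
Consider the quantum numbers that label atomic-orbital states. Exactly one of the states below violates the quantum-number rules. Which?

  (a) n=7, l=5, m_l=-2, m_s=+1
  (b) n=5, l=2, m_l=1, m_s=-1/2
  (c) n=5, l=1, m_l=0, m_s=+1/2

(a) has m_s = +1, but an electron's spin must be ±1/2.
The remaining sets (b), (c) satisfy all four rules.

(a)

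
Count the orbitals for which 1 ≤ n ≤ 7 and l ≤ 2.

50

Treat each shell separately and count matching orbitals:
n=1 → 1; n=2 → 4; n=3 → 9; n=4 → 9; n=5 → 9; n=6 → 9; n=7 → 9.
Total orbitals: 1 + 4 + 9 + 9 + 9 + 9 + 9 = 50.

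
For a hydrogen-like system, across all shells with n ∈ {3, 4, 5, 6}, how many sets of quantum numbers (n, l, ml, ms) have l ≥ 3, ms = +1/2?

50

Treat each shell separately and count matching orbitals:
n=4 → 7; n=5 → 16; n=6 → 27.
Orbitals: 7 + 16 + 27 = 50. With ms fixed to +1/2 there is one state per orbital, so 50 states.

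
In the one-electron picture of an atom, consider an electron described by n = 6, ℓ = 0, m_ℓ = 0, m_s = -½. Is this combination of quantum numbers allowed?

Valid

n = 6 is a positive integer. ℓ = 0 satisfies 0 ≤ ℓ ≤ n−1 = 5. m_ℓ = 0 lies in the range −ℓ … +ℓ (here 0). m_s = -1/2 is one of ±1/2.
All four constraints are satisfied.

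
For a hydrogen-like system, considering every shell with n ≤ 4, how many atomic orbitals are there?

Total orbitals = 1² + 2² + 3² + 4² = 30.

30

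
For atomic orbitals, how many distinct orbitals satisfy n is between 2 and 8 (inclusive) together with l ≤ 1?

28

Work shell by shell — for each n, count the (l, ml) pairs that satisfy l ≤ 1:
n=2 → 4; n=3 → 4; n=4 → 4; n=5 → 4; n=6 → 4; n=7 → 4; n=8 → 4.
Total orbitals: 4 + 4 + 4 + 4 + 4 + 4 + 4 = 28.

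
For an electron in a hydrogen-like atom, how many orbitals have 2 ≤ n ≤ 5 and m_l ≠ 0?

40

Work shell by shell — for each n, count the (l, m_l) pairs that satisfy m_l ≠ 0:
n=2 → 2; n=3 → 6; n=4 → 12; n=5 → 20.
Total orbitals: 2 + 6 + 12 + 20 = 40.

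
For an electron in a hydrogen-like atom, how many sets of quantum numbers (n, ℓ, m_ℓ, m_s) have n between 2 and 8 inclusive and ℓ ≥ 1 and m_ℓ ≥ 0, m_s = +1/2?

112

Work shell by shell — for each n, count the (ℓ, m_ℓ) pairs that satisfy ℓ ≥ 1 and m_ℓ ≥ 0:
n=2 → 2; n=3 → 5; n=4 → 9; n=5 → 14; n=6 → 20; n=7 → 27; n=8 → 35.
Orbitals: 2 + 5 + 9 + 14 + 20 + 27 + 35 = 112. With m_s fixed to +1/2 there is one state per orbital, so 112 states.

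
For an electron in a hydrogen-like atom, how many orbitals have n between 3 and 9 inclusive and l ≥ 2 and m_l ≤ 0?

140

For each n in the range, tally the orbitals obeying l ≥ 2 and m_l ≤ 0:
n=3 → 3; n=4 → 7; n=5 → 12; n=6 → 18; n=7 → 25; n=8 → 33; n=9 → 42.
Total orbitals: 3 + 7 + 12 + 18 + 25 + 33 + 42 = 140.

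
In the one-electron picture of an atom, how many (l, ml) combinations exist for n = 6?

36

The n = 6 shell contains n² = 6² = 36 orbitals.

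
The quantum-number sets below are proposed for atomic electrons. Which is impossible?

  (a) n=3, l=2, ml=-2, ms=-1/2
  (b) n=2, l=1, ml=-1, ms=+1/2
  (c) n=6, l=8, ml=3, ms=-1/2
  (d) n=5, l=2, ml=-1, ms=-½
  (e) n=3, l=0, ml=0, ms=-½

(c) has l = 8 ≥ n = 6, violating 0 ≤ l ≤ n−1.
The remaining sets (a), (b), (d), (e) satisfy all four rules.

(c)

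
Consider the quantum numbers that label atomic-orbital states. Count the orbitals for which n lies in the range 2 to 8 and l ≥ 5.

74

Per-shell orbital counts meeting the constraint:
n=6 → 11; n=7 → 24; n=8 → 39.
Total orbitals: 11 + 24 + 39 = 74.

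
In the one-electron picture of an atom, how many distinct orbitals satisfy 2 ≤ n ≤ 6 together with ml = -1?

15

For each n in the range, tally the orbitals obeying ml = -1:
n=2 → 1; n=3 → 2; n=4 → 3; n=5 → 4; n=6 → 5.
Total orbitals: 1 + 2 + 3 + 4 + 5 = 15.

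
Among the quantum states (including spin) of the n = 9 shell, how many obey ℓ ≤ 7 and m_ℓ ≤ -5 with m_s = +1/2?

Go through ℓ = 0, …, 8 (the values permitted for n = 9).
Contributions: ℓ=5 → 1; ℓ=6 → 2; ℓ=7 → 3.
Orbitals: 1 + 2 + 3 = 6. With m_s fixed to a single value there is one state per orbital, giving 6 states.

6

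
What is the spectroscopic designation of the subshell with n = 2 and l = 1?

2p

l = 1 corresponds to the letter 'p', so the subshell is 2p.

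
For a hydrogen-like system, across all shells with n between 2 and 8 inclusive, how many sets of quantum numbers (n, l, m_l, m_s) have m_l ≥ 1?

168

Per-shell orbital counts meeting the constraint:
n=2 → 1; n=3 → 3; n=4 → 6; n=5 → 10; n=6 → 15; n=7 → 21; n=8 → 28.
Orbitals: 1 + 3 + 6 + 10 + 15 + 21 + 28 = 84. Including both spin states (m_s = ±1/2) gives 2 × 84 = 168 states.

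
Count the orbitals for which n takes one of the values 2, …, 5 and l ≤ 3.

Per-shell orbital counts meeting the constraint:
n=2 → 4; n=3 → 9; n=4 → 16; n=5 → 16.
Total orbitals: 4 + 9 + 16 + 16 = 45.

45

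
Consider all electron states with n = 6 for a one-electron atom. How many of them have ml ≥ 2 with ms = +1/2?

10

The n = 6 shell has l = 0 through 5; check each.
Per l-value: l=2 → 1; l=3 → 2; l=4 → 3; l=5 → 4.
Orbitals: 1 + 2 + 3 + 4 = 10. With ms fixed to a single value there is one state per orbital, giving 10 states.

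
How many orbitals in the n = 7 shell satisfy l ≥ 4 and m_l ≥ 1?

15

Orbitals with l ≥ 4 and m_l ≥ 1, by l: l=4 → 4; l=5 → 5; l=6 → 6.
Total orbitals: 4 + 5 + 6 = 15.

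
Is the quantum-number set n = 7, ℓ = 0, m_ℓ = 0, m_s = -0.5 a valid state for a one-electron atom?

n = 7 is a positive integer. ℓ = 0 satisfies 0 ≤ ℓ ≤ n−1 = 6. m_ℓ = 0 lies in the range −ℓ … +ℓ (here 0). m_s = -1/2 is one of ±1/2.
All four constraints are satisfied.

Allowed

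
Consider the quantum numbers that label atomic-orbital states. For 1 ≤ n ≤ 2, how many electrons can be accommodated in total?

Total orbitals = 1² + 2² = 5. Doubling for spin gives 10 electrons.

10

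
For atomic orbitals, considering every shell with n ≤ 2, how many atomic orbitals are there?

5

Total orbitals = 1² + 2² = 5.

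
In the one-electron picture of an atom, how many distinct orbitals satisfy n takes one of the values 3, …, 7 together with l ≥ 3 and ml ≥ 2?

30

Work shell by shell — for each n, count the (l, ml) pairs that satisfy l ≥ 3 and ml ≥ 2:
n=4 → 2; n=5 → 5; n=6 → 9; n=7 → 14.
Total orbitals: 2 + 5 + 9 + 14 = 30.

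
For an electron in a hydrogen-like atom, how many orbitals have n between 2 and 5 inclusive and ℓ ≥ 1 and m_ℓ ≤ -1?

Count contributing orbitals for each principal shell:
n=2 → 1; n=3 → 3; n=4 → 6; n=5 → 10.
Total orbitals: 1 + 3 + 6 + 10 = 20.

20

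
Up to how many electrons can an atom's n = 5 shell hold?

50

A shell holds 2n² electrons: 2 × 5² = 2 × 25 = 50.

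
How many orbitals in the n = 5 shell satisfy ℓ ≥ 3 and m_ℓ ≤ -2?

5

Orbitals with ℓ ≥ 3 and m_ℓ ≤ -2, by ℓ: ℓ=3 → 2; ℓ=4 → 3.
Total orbitals: 2 + 3 = 5.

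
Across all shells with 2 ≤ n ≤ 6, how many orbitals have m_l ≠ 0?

Treat each shell separately and count matching orbitals:
n=2 → 2; n=3 → 6; n=4 → 12; n=5 → 20; n=6 → 30.
Total orbitals: 2 + 6 + 12 + 20 + 30 = 70.

70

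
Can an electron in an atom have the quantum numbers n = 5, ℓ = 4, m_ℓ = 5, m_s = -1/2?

The magnetic quantum number must satisfy −ℓ ≤ m_ℓ ≤ ℓ. With ℓ = 4, m_ℓ can only be -4, -3, -2, -1, 0, 1, 2, 3, 4, so m_ℓ = 5 is forbidden.

Not allowed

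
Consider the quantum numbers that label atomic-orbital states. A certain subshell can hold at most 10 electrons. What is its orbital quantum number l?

l = 2 (d)

2(2l+1) = 10 ⇒ 2l+1 = 5 ⇒ l = 2.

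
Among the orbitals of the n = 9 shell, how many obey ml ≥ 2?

28

For n = 9, l ranges over 0 … 8.
Orbitals with ml ≥ 2, by l: l=2 → 1; l=3 → 2; l=4 → 3; l=5 → 4; l=6 → 5; l=7 → 6; l=8 → 7.
Total orbitals: 1 + 2 + 3 + 4 + 5 + 6 + 7 = 28.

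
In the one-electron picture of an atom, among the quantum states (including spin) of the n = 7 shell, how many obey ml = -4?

6

For n = 7, l ranges over 0 … 6.
The (l, ml) pairs meeting ml = -4 give: l=4 → 1; l=5 → 1; l=6 → 1.
Orbitals: 1 + 1 + 1 = 3. Each orbital carries two spin states, so 3 × 2 = 6 states.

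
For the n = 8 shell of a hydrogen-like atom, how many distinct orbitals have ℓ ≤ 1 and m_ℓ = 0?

2

The n = 8 shell has ℓ = 0 through 7; check each.
Per ℓ-value: ℓ=0 → 1; ℓ=1 → 1.
Total orbitals: 1 + 1 = 2.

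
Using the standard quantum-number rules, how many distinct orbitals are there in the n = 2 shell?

The n = 2 shell contains n² = 2² = 4 orbitals.

4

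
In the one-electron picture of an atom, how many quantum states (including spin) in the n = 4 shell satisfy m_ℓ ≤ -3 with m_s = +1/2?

Orbitals with m_ℓ ≤ -3, by ℓ: ℓ=3 → 1.
Orbitals: 1. With m_s fixed to a single value there is one state per orbital, giving 1 state.

1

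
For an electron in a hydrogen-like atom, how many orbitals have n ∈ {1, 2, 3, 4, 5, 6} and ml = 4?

3

Treat each shell separately and count matching orbitals:
n=5 → 1; n=6 → 2.
Total orbitals: 1 + 2 = 3.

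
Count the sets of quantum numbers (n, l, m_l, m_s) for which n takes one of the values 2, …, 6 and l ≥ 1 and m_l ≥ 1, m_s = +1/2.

Per-shell orbital counts meeting the constraint:
n=2 → 1; n=3 → 3; n=4 → 6; n=5 → 10; n=6 → 15.
Orbitals: 1 + 3 + 6 + 10 + 15 = 35. With m_s fixed to +1/2 there is one state per orbital, so 35 states.

35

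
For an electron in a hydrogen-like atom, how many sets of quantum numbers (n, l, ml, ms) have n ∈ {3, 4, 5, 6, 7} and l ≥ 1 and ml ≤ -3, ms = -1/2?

20

Treat each shell separately and count matching orbitals:
n=4 → 1; n=5 → 3; n=6 → 6; n=7 → 10.
Orbitals: 1 + 3 + 6 + 10 = 20. With ms fixed to -1/2 there is one state per orbital, so 20 states.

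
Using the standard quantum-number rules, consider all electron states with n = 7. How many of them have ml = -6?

2

Per l-value: l=6 → 1.
Orbitals: 1. Each orbital carries two spin states, so 1 × 2 = 2 states.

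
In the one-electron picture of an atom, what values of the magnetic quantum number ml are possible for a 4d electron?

The 4d subshell has l = 2, and ml takes every integer from −l to +l. With l = 2 that gives the 5 values -2, -1, 0, 1, 2.

-2, -1, 0, 1, 2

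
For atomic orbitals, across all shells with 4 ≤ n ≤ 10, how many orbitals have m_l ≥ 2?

119

Count contributing orbitals for each principal shell:
n=4 → 3; n=5 → 6; n=6 → 10; n=7 → 15; n=8 → 21; n=9 → 28; n=10 → 36.
Total orbitals: 3 + 6 + 10 + 15 + 21 + 28 + 36 = 119.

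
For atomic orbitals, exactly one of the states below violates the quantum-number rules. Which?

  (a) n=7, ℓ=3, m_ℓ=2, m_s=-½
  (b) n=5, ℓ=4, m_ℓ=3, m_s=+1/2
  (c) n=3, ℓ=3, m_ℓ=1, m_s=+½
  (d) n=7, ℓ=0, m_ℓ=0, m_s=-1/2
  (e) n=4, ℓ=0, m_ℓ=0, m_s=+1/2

(c)

(c) has ℓ = 3 ≥ n = 3, violating 0 ≤ ℓ ≤ n−1.
The remaining sets (a), (b), (d), (e) satisfy all four rules.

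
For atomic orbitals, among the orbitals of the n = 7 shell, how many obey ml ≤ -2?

15

With n = 7 the allowed l are 0, 1, …, 6.
The (l, ml) pairs meeting ml ≤ -2 give: l=2 → 1; l=3 → 2; l=4 → 3; l=5 → 4; l=6 → 5.
Total orbitals: 1 + 2 + 3 + 4 + 5 = 15.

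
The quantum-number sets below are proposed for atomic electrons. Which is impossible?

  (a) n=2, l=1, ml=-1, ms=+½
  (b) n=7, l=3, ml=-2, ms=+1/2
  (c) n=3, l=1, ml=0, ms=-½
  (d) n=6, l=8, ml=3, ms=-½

(d)

(d) has l = 8 ≥ n = 6, violating 0 ≤ l ≤ n−1.
The remaining sets (a), (b), (c) satisfy all four rules.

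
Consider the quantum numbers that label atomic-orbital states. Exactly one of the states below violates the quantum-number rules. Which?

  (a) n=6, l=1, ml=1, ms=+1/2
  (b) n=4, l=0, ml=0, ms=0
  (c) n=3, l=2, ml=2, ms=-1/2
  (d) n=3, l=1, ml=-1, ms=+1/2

(b) has ms = 0, but an electron's spin must be ±1/2.
The remaining sets (a), (c), (d) satisfy all four rules.

(b)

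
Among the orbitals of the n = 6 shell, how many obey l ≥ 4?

The (l, m_l) pairs meeting l ≥ 4 give: l=4 → 9; l=5 → 11.
Total orbitals: 9 + 11 = 20.

20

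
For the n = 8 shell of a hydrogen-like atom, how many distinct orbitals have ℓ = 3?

Go through ℓ = 0, …, 7 (the values permitted for n = 8).
Contributions: ℓ=3 → 7.
Total orbitals: 7.

7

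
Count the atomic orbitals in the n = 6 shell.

36

The n = 6 shell contains n² = 6² = 36 orbitals.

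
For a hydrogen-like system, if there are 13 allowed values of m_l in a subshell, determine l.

l = 6 (i)

m_l ranges over 2l+1 integers, so 2l+1 = 13 ⇒ l = 6.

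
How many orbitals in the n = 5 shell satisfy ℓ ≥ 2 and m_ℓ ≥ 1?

9

For n = 5, ℓ ranges over 0 … 4.
Orbitals with ℓ ≥ 2 and m_ℓ ≥ 1, by ℓ: ℓ=2 → 2; ℓ=3 → 3; ℓ=4 → 4.
Total orbitals: 2 + 3 + 4 = 9.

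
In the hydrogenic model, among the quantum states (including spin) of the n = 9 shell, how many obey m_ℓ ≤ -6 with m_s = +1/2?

Per ℓ-value: ℓ=6 → 1; ℓ=7 → 2; ℓ=8 → 3.
Orbitals: 1 + 2 + 3 = 6. With m_s fixed to a single value there is one state per orbital, giving 6 states.

6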